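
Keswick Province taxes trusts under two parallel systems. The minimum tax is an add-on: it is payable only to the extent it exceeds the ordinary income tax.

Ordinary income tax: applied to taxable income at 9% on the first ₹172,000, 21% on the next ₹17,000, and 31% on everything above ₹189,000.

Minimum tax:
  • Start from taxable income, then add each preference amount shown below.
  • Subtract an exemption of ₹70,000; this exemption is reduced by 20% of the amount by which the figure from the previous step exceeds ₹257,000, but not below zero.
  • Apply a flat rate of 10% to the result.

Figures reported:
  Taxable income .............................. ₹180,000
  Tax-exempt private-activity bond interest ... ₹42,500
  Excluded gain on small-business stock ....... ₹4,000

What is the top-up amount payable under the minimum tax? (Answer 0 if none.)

₹0

Minimum tax:
  Adjusted income: ₹180,000 + ₹42,500 + ₹4,000 = ₹226,500
  Exemption: ₹226,500 ≤ ₹257,000, so full ₹70,000 applies
  Base: ₹226,500 − ₹70,000 = ₹156,500
  ₹156,500 × 10% = ₹15,650

Ordinary income tax:
  ₹172,000 × 9% = ₹15,480
  ₹8,000 × 21% = ₹1,680
  → ₹17,160

₹15,650 ≤ ₹17,160, so no add-on is due.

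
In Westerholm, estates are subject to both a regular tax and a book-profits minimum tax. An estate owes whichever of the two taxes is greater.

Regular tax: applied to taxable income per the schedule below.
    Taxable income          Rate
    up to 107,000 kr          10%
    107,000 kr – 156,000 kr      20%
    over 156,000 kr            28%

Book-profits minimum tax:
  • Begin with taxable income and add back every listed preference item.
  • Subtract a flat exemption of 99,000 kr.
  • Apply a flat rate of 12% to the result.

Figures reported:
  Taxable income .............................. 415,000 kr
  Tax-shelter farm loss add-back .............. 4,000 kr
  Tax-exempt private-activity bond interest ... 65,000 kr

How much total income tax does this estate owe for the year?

Book-profits minimum tax:
  Adjusted income: 415,000 kr + 4,000 kr + 65,000 kr = 484,000 kr
  Less exemption 99,000 kr → base 385,000 kr
  385,000 kr × 12% = 46,200 kr

Regular tax:
  107,000 kr × 10% = 10,700 kr
  49,000 kr × 20% = 9,800 kr
  259,000 kr × 28% = 72,520 kr
  → 93,020 kr

93,020 kr > 46,200 kr, so the regular tax governs.

93,020 kr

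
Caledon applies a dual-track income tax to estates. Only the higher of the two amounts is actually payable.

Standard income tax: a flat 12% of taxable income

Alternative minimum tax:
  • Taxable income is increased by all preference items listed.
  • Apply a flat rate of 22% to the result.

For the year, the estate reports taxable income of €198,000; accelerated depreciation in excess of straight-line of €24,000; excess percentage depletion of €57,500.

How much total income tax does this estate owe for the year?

€61,490

Standard income tax:
  €198,000 × 12% = €23,760

Alternative minimum tax:
  Adjusted income: €198,000 + €24,000 + €57,500 = €279,500
  €279,500 × 22% = €61,490

€61,490 > €23,760, so the alternative minimum tax is the binding amount.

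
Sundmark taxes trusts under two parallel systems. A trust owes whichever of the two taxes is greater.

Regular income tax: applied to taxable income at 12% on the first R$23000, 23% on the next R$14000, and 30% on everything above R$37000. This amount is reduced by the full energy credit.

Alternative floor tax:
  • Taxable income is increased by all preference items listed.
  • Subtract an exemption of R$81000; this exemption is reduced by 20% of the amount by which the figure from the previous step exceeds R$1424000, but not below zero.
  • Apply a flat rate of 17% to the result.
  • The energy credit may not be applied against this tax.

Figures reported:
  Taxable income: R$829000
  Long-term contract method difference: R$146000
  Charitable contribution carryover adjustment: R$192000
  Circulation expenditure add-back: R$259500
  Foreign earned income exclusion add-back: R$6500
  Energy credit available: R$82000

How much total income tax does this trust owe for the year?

Alternative floor tax:
  Adjusted income: R$829000 + R$146000 + R$192000 + R$259500 + R$6500 = R$1433000
  Exemption: R$81000 − 20% × (R$1433000 − R$1424000) = R$81000 − R$1800 = R$79200
  Base: R$1433000 − R$79200 = R$1353800
  R$1353800 × 17% = R$230146

Regular income tax:
  R$23000 × 12% = R$2760
  R$14000 × 23% = R$3220
  R$792000 × 30% = R$237600
  → R$243580
  Less energy credit R$82000 → R$161580

R$230146 > R$161580, so the alternative floor tax is the binding amount.

R$230146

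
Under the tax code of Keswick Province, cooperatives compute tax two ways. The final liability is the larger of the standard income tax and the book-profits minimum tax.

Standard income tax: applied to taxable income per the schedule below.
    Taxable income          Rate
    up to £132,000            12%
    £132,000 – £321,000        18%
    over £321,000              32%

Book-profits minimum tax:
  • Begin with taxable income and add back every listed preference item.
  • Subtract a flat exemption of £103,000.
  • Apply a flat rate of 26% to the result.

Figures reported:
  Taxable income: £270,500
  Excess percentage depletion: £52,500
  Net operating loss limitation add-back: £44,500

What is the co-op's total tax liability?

Standard income tax:
  £132,000 × 12% = £15,840
  £138,500 × 18% = £24,930
  → £40,770

Book-profits minimum tax:
  Adjusted income: £270,500 + £52,500 + £44,500 = £367,500
  Less exemption £103,000 → base £264,500
  £264,500 × 26% = £68,770

£68,770 > £40,770, so the book-profits minimum tax is the binding amount.

£68,770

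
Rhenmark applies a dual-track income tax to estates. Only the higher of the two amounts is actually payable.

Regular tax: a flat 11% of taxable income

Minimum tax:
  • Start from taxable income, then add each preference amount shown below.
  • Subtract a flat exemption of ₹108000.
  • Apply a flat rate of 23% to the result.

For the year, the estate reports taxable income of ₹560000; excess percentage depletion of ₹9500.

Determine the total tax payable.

₹106145

Regular tax:
  ₹560000 × 11% = ₹61600

Minimum tax:
  Adjusted income: ₹560000 + ₹9500 = ₹569500
  Less exemption ₹108000 → base ₹461500
  ₹461500 × 23% = ₹106145

₹106145 > ₹61600, so the minimum tax is the binding amount.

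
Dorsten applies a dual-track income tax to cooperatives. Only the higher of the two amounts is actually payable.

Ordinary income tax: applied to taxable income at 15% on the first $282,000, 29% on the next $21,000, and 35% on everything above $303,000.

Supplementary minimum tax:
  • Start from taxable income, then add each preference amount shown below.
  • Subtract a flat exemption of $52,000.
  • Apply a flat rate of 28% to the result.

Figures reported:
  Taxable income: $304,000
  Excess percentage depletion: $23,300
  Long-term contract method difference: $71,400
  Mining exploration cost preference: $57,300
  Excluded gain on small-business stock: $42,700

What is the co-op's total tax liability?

$125,076

Supplementary minimum tax:
  Adjusted income: $304,000 + $23,300 + $71,400 + $57,300 + $42,700 = $498,700
  Less exemption $52,000 → base $446,700
  $446,700 × 28% = $125,076

Ordinary income tax:
  $282,000 × 15% = $42,300
  $21,000 × 29% = $6,090
  $1,000 × 35% = $350
  → $48,740

$125,076 > $48,740, so the supplementary minimum tax is the binding amount.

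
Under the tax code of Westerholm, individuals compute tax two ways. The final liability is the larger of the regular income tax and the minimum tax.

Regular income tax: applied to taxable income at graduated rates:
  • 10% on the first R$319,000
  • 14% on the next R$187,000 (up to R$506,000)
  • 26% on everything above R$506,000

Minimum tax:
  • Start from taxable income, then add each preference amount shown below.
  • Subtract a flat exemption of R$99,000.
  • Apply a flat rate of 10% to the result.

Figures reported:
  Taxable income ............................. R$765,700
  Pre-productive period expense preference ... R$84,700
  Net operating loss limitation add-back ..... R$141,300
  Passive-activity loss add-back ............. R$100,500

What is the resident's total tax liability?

Regular income tax:
  R$319,000 × 10% = R$31,900
  R$187,000 × 14% = R$26,180
  R$259,700 × 26% = R$67,522
  → R$125,602

Minimum tax:
  Adjusted income: R$765,700 + R$84,700 + R$141,300 + R$100,500 = R$1,092,200
  Less exemption R$99,000 → base R$993,200
  R$993,200 × 10% = R$99,320

R$125,602 > R$99,320, so the regular income tax governs.

R$125,602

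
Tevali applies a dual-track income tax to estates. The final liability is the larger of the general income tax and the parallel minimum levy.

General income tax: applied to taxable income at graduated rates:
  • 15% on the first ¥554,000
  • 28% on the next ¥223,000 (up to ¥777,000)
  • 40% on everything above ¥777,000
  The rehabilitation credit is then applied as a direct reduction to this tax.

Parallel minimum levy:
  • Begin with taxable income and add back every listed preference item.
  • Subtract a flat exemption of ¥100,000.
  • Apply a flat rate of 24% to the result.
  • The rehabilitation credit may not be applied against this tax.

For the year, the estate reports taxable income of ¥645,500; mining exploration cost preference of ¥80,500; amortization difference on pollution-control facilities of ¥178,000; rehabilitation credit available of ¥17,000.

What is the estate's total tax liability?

¥192,960

General income tax:
  ¥554,000 × 15% = ¥83,100
  ¥91,500 × 28% = ¥25,620
  → ¥108,720
  Less rehabilitation credit ¥17,000 → ¥91,720

Parallel minimum levy:
  Adjusted income: ¥645,500 + ¥80,500 + ¥178,000 = ¥904,000
  Less exemption ¥100,000 → base ¥804,000
  ¥804,000 × 24% = ¥192,960

¥192,960 > ¥91,720, so the parallel minimum levy is the binding amount.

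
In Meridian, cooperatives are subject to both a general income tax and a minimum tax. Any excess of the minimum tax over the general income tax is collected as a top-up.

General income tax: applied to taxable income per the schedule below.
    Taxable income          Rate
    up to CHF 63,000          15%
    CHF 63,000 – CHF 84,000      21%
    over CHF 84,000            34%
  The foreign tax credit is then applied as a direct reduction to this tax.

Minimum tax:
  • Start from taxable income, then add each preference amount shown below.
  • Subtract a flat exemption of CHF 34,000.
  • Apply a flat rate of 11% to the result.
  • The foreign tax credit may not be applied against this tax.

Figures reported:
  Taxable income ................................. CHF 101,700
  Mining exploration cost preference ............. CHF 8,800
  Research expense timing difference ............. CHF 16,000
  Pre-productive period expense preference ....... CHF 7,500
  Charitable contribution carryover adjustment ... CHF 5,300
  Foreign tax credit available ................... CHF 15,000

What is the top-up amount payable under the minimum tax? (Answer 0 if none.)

General income tax:
  CHF 63,000 × 15% = CHF 9,450
  CHF 21,000 × 21% = CHF 4,410
  CHF 17,700 × 34% = CHF 6,018
  → CHF 19,878
  Less foreign tax credit CHF 15,000 → CHF 4,878

Minimum tax:
  Adjusted income: CHF 101,700 + CHF 8,800 + CHF 16,000 + CHF 7,500 + CHF 5,300 = CHF 139,300
  Less exemption CHF 34,000 → base CHF 105,300
  CHF 105,300 × 11% = CHF 11,583

Excess of minimum tax over general income tax: CHF 11,583 − CHF 4,878 = CHF 6,705.

CHF 6,705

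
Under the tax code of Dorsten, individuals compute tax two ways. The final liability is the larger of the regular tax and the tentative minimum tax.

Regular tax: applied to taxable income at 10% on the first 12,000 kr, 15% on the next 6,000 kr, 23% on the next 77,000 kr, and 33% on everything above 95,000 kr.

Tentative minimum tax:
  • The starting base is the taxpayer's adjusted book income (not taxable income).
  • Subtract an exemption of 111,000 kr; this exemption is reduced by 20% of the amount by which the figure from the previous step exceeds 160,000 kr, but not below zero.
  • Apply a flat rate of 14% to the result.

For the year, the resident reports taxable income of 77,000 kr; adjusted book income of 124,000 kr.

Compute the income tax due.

15,670 kr

Regular tax:
  12,000 kr × 10% = 1,200 kr
  6,000 kr × 15% = 900 kr
  59,000 kr × 23% = 13,570 kr
  → 15,670 kr

Tentative minimum tax:
  Base (adjusted book income): 124,000 kr
  Exemption: 124,000 kr ≤ 160,000 kr, so full 111,000 kr applies
  Base: 124,000 kr − 111,000 kr = 13,000 kr
  13,000 kr × 14% = 1,820 kr

15,670 kr > 1,820 kr, so the regular tax governs.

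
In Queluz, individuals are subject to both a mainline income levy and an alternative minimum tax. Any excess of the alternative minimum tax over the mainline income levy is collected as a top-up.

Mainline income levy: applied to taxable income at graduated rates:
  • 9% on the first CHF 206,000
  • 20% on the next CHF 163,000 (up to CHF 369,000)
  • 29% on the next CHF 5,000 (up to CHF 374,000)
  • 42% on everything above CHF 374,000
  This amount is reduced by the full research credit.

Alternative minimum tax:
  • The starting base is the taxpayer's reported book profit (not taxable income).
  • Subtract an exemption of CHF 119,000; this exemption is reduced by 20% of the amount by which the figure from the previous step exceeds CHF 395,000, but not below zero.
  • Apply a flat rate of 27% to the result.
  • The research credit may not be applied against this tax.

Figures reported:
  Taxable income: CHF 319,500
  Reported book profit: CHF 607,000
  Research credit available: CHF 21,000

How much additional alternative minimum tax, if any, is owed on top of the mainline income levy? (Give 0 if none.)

Alternative minimum tax:
  Base (reported book profit): CHF 607,000
  Exemption: CHF 119,000 − 20% × (CHF 607,000 − CHF 395,000) = CHF 119,000 − CHF 42,400 = CHF 76,600
  Base: CHF 607,000 − CHF 76,600 = CHF 530,400
  CHF 530,400 × 27% = CHF 143,208

Mainline income levy:
  CHF 206,000 × 9% = CHF 18,540
  CHF 113,500 × 20% = CHF 22,700
  → CHF 41,240
  Less research credit CHF 21,000 → CHF 20,240

Excess of alternative minimum tax over mainline income levy: CHF 143,208 − CHF 20,240 = CHF 122,968.

CHF 122,968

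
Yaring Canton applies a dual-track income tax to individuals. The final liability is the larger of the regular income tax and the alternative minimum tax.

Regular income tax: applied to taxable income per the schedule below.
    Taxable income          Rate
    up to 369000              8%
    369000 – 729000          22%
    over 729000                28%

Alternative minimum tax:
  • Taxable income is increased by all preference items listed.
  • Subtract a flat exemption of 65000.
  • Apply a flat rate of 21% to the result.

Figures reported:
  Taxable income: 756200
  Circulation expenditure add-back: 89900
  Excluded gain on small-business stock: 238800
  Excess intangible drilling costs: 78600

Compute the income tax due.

Regular income tax:
  369000 × 8% = 29520
  360000 × 22% = 79200
  27200 × 28% = 7616
  → 116336

Alternative minimum tax:
  Adjusted income: 756200 + 89900 + 238800 + 78600 = 1163500
  Less exemption 65000 → base 1098500
  1098500 × 21% = 230685

230685 > 116336, so the alternative minimum tax is the binding amount.

230685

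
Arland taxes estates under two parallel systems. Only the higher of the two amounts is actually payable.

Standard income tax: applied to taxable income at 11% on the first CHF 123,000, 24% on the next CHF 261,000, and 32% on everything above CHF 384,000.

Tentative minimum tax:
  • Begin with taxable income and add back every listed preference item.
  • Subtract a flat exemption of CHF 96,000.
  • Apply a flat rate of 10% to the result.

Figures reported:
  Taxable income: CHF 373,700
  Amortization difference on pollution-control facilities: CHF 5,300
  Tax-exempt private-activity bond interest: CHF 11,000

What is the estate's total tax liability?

CHF 73,698

Tentative minimum tax:
  Adjusted income: CHF 373,700 + CHF 5,300 + CHF 11,000 = CHF 390,000
  Less exemption CHF 96,000 → base CHF 294,000
  CHF 294,000 × 10% = CHF 29,400

Standard income tax:
  CHF 123,000 × 11% = CHF 13,530
  CHF 250,700 × 24% = CHF 60,168
  → CHF 73,698

CHF 73,698 > CHF 29,400, so the standard income tax governs.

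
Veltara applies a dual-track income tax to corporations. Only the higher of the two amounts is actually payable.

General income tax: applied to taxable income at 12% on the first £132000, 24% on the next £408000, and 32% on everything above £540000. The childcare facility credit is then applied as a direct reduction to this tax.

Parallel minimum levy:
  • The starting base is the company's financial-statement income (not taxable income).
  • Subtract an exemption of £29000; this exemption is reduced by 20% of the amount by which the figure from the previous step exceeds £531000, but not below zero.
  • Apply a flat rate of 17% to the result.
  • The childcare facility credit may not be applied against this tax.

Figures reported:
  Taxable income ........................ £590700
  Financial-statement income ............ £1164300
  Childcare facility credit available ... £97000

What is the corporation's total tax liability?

Parallel minimum levy:
  Base (financial-statement income): £1164300
  Exemption: 20% × (£1164300 − £531000) = £126660 ≥ £29000, so the exemption is fully phased out
  Base: £1164300 − £0 = £1164300
  £1164300 × 17% = £197931

General income tax:
  £132000 × 12% = £15840
  £408000 × 24% = £97920
  £50700 × 32% = £16224
  → £129984
  Less childcare facility credit £97000 → £32984

£197931 > £32984, so the parallel minimum levy is the binding amount.

£197931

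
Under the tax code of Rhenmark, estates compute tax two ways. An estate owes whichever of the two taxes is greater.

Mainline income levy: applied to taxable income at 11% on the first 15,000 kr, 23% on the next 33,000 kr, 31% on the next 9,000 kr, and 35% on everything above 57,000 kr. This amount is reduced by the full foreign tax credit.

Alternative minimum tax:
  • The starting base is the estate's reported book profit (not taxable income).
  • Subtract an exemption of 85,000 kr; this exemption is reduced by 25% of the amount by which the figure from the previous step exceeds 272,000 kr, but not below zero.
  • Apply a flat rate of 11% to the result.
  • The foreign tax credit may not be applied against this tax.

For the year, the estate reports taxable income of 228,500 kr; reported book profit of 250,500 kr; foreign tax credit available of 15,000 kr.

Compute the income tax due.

57,055 kr

Alternative minimum tax:
  Base (reported book profit): 250,500 kr
  Exemption: 250,500 kr ≤ 272,000 kr, so full 85,000 kr applies
  Base: 250,500 kr − 85,000 kr = 165,500 kr
  165,500 kr × 11% = 18,205 kr

Mainline income levy:
  15,000 kr × 11% = 1,650 kr
  33,000 kr × 23% = 7,590 kr
  9,000 kr × 31% = 2,790 kr
  171,500 kr × 35% = 60,025 kr
  → 72,055 kr
  Less foreign tax credit 15,000 kr → 57,055 kr

57,055 kr > 18,205 kr, so the mainline income levy governs.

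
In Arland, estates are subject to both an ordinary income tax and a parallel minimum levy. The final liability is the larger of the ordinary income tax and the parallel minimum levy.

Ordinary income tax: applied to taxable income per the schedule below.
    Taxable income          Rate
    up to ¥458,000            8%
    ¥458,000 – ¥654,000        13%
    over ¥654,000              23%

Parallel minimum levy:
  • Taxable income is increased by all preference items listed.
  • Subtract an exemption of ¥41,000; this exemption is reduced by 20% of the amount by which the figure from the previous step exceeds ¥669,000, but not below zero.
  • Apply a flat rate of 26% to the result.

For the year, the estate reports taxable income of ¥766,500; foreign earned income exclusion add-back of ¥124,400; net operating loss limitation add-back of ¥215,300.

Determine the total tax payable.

¥287,612

Parallel minimum levy:
  Adjusted income: ¥766,500 + ¥124,400 + ¥215,300 = ¥1,106,200
  Exemption: 20% × (¥1,106,200 − ¥669,000) = ¥87,440 ≥ ¥41,000, so the exemption is fully phased out
  Base: ¥1,106,200 − ¥0 = ¥1,106,200
  ¥1,106,200 × 26% = ¥287,612

Ordinary income tax:
  ¥458,000 × 8% = ¥36,640
  ¥196,000 × 13% = ¥25,480
  ¥112,500 × 23% = ¥25,875
  → ¥87,995

¥287,612 > ¥87,995, so the parallel minimum levy is the binding amount.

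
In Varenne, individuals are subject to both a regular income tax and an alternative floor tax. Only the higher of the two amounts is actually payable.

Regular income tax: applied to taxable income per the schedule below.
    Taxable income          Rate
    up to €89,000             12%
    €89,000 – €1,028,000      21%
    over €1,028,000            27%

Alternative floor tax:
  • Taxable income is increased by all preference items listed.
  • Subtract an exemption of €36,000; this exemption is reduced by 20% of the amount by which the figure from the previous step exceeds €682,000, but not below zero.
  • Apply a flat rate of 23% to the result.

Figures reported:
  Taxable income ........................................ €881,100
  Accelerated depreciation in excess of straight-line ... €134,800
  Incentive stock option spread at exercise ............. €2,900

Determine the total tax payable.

Alternative floor tax:
  Adjusted income: €881,100 + €134,800 + €2,900 = €1,018,800
  Exemption: 20% × (€1,018,800 − €682,000) = €67,360 ≥ €36,000, so the exemption is fully phased out
  Base: €1,018,800 − €0 = €1,018,800
  €1,018,800 × 23% = €234,324

Regular income tax:
  €89,000 × 12% = €10,680
  €792,100 × 21% = €166,341
  → €177,021

€234,324 > €177,021, so the alternative floor tax is the binding amount.

€234,324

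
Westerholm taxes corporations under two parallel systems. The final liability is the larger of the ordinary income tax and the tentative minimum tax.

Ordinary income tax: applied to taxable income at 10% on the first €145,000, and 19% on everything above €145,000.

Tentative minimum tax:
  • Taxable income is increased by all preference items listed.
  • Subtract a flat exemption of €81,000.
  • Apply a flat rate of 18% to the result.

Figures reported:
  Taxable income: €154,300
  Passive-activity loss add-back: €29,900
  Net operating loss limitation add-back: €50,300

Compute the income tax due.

€27,630

Tentative minimum tax:
  Adjusted income: €154,300 + €29,900 + €50,300 = €234,500
  Less exemption €81,000 → base €153,500
  €153,500 × 18% = €27,630

Ordinary income tax:
  €145,000 × 10% = €14,500
  €9,300 × 19% = €1,767
  → €16,267

€27,630 > €16,267, so the tentative minimum tax is the binding amount.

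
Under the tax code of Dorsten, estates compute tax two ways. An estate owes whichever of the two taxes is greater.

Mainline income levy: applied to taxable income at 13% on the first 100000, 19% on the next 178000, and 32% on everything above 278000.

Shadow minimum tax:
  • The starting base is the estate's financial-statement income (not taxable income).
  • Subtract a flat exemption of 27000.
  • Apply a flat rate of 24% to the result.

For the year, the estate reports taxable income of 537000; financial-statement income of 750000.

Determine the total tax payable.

Mainline income levy:
  100000 × 13% = 13000
  178000 × 19% = 33820
  259000 × 32% = 82880
  → 129700

Shadow minimum tax:
  Base (financial-statement income): 750000
  Less exemption 27000 → base 723000
  723000 × 24% = 173520

173520 > 129700, so the shadow minimum tax is the binding amount.

173520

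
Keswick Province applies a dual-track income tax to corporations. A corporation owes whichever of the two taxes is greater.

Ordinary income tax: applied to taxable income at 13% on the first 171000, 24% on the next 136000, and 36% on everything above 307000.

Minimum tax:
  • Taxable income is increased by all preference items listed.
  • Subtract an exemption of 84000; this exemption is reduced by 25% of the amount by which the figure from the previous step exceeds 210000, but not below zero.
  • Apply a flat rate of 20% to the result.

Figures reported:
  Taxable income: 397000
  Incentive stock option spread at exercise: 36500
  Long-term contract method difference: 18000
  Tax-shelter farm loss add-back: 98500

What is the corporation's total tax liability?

Minimum tax:
  Adjusted income: 397000 + 36500 + 18000 + 98500 = 550000
  Exemption: 25% × (550000 − 210000) = 85000 ≥ 84000, so the exemption is fully phased out
  Base: 550000 − 0 = 550000
  550000 × 20% = 110000

Ordinary income tax:
  171000 × 13% = 22230
  136000 × 24% = 32640
  90000 × 36% = 32400
  → 87270

110000 > 87270, so the minimum tax is the binding amount.

110000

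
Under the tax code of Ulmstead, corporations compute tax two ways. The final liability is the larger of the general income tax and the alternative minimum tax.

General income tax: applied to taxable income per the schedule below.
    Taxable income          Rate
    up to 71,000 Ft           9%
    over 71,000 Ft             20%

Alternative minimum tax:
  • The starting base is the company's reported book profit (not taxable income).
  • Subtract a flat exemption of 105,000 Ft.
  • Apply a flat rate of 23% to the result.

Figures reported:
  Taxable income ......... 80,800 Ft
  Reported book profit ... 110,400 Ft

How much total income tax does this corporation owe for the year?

8,350 Ft

General income tax:
  71,000 Ft × 9% = 6,390 Ft
  9,800 Ft × 20% = 1,960 Ft
  → 8,350 Ft

Alternative minimum tax:
  Base (reported book profit): 110,400 Ft
  Less exemption 105,000 Ft → base 5,400 Ft
  5,400 Ft × 23% = 1,242 Ft

8,350 Ft > 1,242 Ft, so the general income tax governs.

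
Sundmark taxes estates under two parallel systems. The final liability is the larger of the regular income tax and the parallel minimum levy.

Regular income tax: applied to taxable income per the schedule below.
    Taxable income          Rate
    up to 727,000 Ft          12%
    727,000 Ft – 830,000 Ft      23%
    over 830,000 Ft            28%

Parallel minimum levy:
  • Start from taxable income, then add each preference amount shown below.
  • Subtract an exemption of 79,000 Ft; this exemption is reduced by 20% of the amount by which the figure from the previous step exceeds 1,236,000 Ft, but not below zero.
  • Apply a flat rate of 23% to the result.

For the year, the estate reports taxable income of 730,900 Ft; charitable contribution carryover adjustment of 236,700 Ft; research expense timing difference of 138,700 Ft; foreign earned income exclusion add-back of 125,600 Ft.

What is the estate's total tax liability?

265,167 Ft

Regular income tax:
  727,000 Ft × 12% = 87,240 Ft
  3,900 Ft × 23% = 897 Ft
  → 88,137 Ft

Parallel minimum levy:
  Adjusted income: 730,900 Ft + 236,700 Ft + 138,700 Ft + 125,600 Ft = 1,231,900 Ft
  Exemption: 1,231,900 Ft ≤ 1,236,000 Ft, so full 79,000 Ft applies
  Base: 1,231,900 Ft − 79,000 Ft = 1,152,900 Ft
  1,152,900 Ft × 23% = 265,167 Ft

265,167 Ft > 88,137 Ft, so the parallel minimum levy is the binding amount.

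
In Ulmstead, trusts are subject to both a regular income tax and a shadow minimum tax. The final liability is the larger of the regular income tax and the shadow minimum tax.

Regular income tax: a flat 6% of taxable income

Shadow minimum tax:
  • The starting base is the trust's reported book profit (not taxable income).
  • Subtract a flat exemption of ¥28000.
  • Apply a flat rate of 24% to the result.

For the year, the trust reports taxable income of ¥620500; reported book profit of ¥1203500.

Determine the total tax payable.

¥282120

Regular income tax:
  ¥620500 × 6% = ¥37230

Shadow minimum tax:
  Base (reported book profit): ¥1203500
  Less exemption ¥28000 → base ¥1175500
  ¥1175500 × 24% = ¥282120

¥282120 > ¥37230, so the shadow minimum tax is the binding amount.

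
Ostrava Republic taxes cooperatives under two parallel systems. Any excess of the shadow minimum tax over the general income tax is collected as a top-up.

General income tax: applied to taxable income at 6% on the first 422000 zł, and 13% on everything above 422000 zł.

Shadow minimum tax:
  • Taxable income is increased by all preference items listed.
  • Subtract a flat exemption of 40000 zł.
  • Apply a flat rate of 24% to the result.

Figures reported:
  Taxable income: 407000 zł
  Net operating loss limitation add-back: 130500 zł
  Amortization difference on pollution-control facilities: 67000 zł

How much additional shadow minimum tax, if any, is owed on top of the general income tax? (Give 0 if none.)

Shadow minimum tax:
  Adjusted income: 407000 zł + 130500 zł + 67000 zł = 604500 zł
  Less exemption 40000 zł → base 564500 zł
  564500 zł × 24% = 135480 zł

General income tax:
  407000 zł × 6% = 24420 zł

Excess of shadow minimum tax over general income tax: 135480 zł − 24420 zł = 111060 zł.

111060 zł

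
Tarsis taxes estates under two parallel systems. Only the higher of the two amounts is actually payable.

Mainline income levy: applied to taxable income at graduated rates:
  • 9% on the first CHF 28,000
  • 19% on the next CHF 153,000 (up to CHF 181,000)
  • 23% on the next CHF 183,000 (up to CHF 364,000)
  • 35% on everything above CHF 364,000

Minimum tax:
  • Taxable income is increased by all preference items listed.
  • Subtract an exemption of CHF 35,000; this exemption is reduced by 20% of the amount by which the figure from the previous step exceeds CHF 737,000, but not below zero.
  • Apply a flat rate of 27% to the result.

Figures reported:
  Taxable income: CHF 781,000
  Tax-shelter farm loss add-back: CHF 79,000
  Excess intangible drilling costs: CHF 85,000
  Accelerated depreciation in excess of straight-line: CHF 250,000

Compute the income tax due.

CHF 322,650

Minimum tax:
  Adjusted income: CHF 781,000 + CHF 79,000 + CHF 85,000 + CHF 250,000 = CHF 1,195,000
  Exemption: 20% × (CHF 1,195,000 − CHF 737,000) = CHF 91,600 ≥ CHF 35,000, so the exemption is fully phased out
  Base: CHF 1,195,000 − CHF 0 = CHF 1,195,000
  CHF 1,195,000 × 27% = CHF 322,650

Mainline income levy:
  CHF 28,000 × 9% = CHF 2,520
  CHF 153,000 × 19% = CHF 29,070
  CHF 183,000 × 23% = CHF 42,090
  CHF 417,000 × 35% = CHF 145,950
  → CHF 219,630

CHF 322,650 > CHF 219,630, so the minimum tax is the binding amount.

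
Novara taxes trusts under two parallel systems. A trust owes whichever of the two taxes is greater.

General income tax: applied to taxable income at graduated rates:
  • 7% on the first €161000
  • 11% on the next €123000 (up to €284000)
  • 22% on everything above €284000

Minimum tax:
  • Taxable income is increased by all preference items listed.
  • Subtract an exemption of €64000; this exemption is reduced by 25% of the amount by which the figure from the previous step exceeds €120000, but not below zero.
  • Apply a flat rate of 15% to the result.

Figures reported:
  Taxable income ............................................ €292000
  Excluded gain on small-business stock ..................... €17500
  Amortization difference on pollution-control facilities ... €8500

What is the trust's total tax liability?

€45525

Minimum tax:
  Adjusted income: €292000 + €17500 + €8500 = €318000
  Exemption: €64000 − 25% × (€318000 − €120000) = €64000 − €49500 = €14500
  Base: €318000 − €14500 = €303500
  €303500 × 15% = €45525

General income tax:
  €161000 × 7% = €11270
  €123000 × 11% = €13530
  €8000 × 22% = €1760
  → €26560

€45525 > €26560, so the minimum tax is the binding amount.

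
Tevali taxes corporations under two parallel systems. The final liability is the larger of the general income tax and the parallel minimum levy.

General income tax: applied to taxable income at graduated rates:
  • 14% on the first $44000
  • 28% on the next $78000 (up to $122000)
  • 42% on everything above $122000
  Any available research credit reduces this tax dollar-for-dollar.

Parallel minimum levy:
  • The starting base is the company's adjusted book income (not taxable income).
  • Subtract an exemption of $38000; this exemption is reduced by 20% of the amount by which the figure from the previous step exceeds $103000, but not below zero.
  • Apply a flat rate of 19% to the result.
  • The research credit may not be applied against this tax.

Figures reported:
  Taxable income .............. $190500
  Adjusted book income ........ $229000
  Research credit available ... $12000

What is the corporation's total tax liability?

General income tax:
  $44000 × 14% = $6160
  $78000 × 28% = $21840
  $68500 × 42% = $28770
  → $56770
  Less research credit $12000 → $44770

Parallel minimum levy:
  Base (adjusted book income): $229000
  Exemption: $38000 − 20% × ($229000 − $103000) = $38000 − $25200 = $12800
  Base: $229000 − $12800 = $216200
  $216200 × 19% = $41078

$44770 > $41078, so the general income tax governs.

$44770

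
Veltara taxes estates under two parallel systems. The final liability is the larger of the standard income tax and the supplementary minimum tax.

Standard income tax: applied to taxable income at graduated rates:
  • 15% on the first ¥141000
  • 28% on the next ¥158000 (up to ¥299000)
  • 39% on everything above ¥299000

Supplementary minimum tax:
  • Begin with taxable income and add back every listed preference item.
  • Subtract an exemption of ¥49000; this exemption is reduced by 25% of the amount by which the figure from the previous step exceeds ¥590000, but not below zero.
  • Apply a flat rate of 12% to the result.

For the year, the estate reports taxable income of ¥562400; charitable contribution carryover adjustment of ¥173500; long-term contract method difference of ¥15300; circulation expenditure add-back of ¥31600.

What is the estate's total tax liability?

Supplementary minimum tax:
  Adjusted income: ¥562400 + ¥173500 + ¥15300 + ¥31600 = ¥782800
  Exemption: ¥49000 − 25% × (¥782800 − ¥590000) = ¥49000 − ¥48200 = ¥800
  Base: ¥782800 − ¥800 = ¥782000
  ¥782000 × 12% = ¥93840

Standard income tax:
  ¥141000 × 15% = ¥21150
  ¥158000 × 28% = ¥44240
  ¥263400 × 39% = ¥102726
  → ¥168116

¥168116 > ¥93840, so the standard income tax governs.

¥168116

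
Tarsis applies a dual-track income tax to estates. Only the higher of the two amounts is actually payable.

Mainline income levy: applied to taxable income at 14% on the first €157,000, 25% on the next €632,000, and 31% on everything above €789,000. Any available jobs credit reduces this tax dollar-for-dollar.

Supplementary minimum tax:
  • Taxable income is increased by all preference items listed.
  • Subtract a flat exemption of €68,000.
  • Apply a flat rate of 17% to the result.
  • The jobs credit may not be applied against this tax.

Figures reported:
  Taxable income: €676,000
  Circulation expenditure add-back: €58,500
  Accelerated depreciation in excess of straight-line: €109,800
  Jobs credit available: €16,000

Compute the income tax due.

€135,730

Mainline income levy:
  €157,000 × 14% = €21,980
  €519,000 × 25% = €129,750
  → €151,730
  Less jobs credit €16,000 → €135,730

Supplementary minimum tax:
  Adjusted income: €676,000 + €58,500 + €109,800 = €844,300
  Less exemption €68,000 → base €776,300
  €776,300 × 17% = €131,971

€135,730 > €131,971, so the mainline income levy governs.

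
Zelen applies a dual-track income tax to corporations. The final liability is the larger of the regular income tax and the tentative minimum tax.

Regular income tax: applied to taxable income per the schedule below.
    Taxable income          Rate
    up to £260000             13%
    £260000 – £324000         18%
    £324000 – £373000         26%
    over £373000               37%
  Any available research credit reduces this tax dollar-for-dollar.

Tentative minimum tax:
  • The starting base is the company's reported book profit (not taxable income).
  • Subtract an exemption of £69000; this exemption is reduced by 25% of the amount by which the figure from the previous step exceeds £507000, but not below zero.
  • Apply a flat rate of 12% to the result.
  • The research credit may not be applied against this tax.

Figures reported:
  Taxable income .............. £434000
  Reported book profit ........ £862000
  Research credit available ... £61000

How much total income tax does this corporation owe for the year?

Tentative minimum tax:
  Base (reported book profit): £862000
  Exemption: 25% × (£862000 − £507000) = £88750 ≥ £69000, so the exemption is fully phased out
  Base: £862000 − £0 = £862000
  £862000 × 12% = £103440

Regular income tax:
  £260000 × 13% = £33800
  £64000 × 18% = £11520
  £49000 × 26% = £12740
  £61000 × 37% = £22570
  → £80630
  Less research credit £61000 → £19630

£103440 > £19630, so the tentative minimum tax is the binding amount.

£103440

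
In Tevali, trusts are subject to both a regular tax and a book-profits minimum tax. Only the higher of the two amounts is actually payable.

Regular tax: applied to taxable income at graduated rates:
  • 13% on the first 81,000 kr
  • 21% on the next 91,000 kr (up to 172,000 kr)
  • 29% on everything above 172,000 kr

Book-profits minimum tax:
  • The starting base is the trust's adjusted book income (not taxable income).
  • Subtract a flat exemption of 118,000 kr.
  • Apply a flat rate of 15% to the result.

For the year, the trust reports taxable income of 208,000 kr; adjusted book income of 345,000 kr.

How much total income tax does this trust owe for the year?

Book-profits minimum tax:
  Base (adjusted book income): 345,000 kr
  Less exemption 118,000 kr → base 227,000 kr
  227,000 kr × 15% = 34,050 kr

Regular tax:
  81,000 kr × 13% = 10,530 kr
  91,000 kr × 21% = 19,110 kr
  36,000 kr × 29% = 10,440 kr
  → 40,080 kr

40,080 kr > 34,050 kr, so the regular tax governs.

40,080 kr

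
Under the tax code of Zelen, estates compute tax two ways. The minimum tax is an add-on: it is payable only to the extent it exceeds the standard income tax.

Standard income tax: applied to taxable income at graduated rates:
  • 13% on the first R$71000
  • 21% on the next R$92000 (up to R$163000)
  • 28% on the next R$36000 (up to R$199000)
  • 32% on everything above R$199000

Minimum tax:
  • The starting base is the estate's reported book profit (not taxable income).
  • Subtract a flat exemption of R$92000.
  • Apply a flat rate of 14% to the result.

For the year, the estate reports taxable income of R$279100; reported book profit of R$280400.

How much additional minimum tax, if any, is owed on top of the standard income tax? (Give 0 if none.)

Minimum tax:
  Base (reported book profit): R$280400
  Less exemption R$92000 → base R$188400
  R$188400 × 14% = R$26376

Standard income tax:
  R$71000 × 13% = R$9230
  R$92000 × 21% = R$19320
  R$36000 × 28% = R$10080
  R$80100 × 32% = R$25632
  → R$64262

R$26376 ≤ R$64262, so no add-on is due.

R$0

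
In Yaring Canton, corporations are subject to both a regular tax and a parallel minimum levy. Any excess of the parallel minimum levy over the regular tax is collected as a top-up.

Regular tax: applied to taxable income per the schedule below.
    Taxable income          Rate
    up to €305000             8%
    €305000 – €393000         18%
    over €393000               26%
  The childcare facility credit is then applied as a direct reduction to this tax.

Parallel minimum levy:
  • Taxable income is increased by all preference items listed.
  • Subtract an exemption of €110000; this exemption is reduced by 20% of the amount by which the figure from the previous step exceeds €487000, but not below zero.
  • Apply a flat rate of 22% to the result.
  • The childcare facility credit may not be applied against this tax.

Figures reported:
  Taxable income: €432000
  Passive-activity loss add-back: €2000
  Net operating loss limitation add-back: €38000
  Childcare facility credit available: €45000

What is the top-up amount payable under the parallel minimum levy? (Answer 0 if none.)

€74260

Regular tax:
  €305000 × 8% = €24400
  €88000 × 18% = €15840
  €39000 × 26% = €10140
  → €50380
  Less childcare facility credit €45000 → €5380

Parallel minimum levy:
  Adjusted income: €432000 + €2000 + €38000 = €472000
  Exemption: €472000 ≤ €487000, so full €110000 applies
  Base: €472000 − €110000 = €362000
  €362000 × 22% = €79640

Excess of parallel minimum levy over regular tax: €79640 − €5380 = €74260.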